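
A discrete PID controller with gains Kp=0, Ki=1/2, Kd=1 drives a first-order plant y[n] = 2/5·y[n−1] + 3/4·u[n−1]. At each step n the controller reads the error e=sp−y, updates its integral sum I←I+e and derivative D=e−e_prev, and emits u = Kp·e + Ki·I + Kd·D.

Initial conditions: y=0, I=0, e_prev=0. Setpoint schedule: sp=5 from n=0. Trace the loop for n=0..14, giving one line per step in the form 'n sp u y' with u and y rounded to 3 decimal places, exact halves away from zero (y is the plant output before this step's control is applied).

(exact arithmetic carried between steps; '≈' marks a value shown rounded to 6 d.p. or computed from one; I and e_prev carry over from the previous line; the table rounds u and y to 3 d.p., halves away from zero)
n=0: y=0, sp=5, e=sp−y=5; I=5, D=e−e_prev=5; u=0·5+1/2·5+1·5=7.5; next y=2/5·0+3/4·7.5=5.625
n=1: y=5.625, sp=5, e=sp−y=-0.625; I=4.375, D=e−e_prev=-5.625; u=0·(-0.625)+1/2·4.375+1·(-5.625)=-3.4375; next y=2/5·5.625+3/4·(-3.4375)=-0.328125
n=2: y=-0.328125, sp=5, e=sp−y=5.328125; I=9.703125, D=e−e_prev=5.953125; u=0·5.328125+1/2·9.703125+1·5.953125≈10.804688; next y=2/5·(-0.328125)+3/4·10.804688≈7.972266
n=3: y≈7.972266, sp=5, e=sp−y≈-2.972266; I≈6.730859, D=e−e_prev≈-8.300391; u=0·(-2.972266)+1/2·6.730859+1·(-8.300391)≈-4.934961; next y=2/5·7.972266+3/4·(-4.934961)≈-0.512314
n=4: y≈-0.512314, sp=5, e=sp−y≈5.512314; I≈12.243174, D=e−e_prev≈8.484580; u=0·5.512314+1/2·12.243174+1·8.484580≈14.606167; next y=2/5·(-0.512314)+3/4·14.606167≈10.749699
n=5: y≈10.749699, sp=5, e=sp−y≈-5.749699; I≈6.493474, D=e−e_prev≈-11.262014; u=0·(-5.749699)+1/2·6.493474+1·(-11.262014)≈-8.015277; next y=2/5·10.749699+3/4·(-8.015277)≈-1.711578
n=6: y≈-1.711578, sp=5, e=sp−y≈6.711578; I≈13.205052, D=e−e_prev≈12.461277; u=0·6.711578+1/2·13.205052+1·12.461277≈19.063803; next y=2/5·(-1.711578)+3/4·19.063803≈13.613221
n=7: y≈13.613221, sp=5, e=sp−y≈-8.613221; I≈4.591831, D=e−e_prev≈-15.324799; u=0·(-8.613221)+1/2·4.591831+1·(-15.324799)≈-13.028884; next y=2/5·13.613221+3/4·(-13.028884)≈-4.326374
n=8: y≈-4.326374, sp=5, e=sp−y≈9.326374; I≈13.918205, D=e−e_prev≈17.939596; u=0·9.326374+1/2·13.918205+1·17.939596≈24.898698; next y=2/5·(-4.326374)+3/4·24.898698≈16.943474
n=9: y≈16.943474, sp=5, e=sp−y≈-11.943474; I≈1.974731, D=e−e_prev≈-21.269848; u=0·(-11.943474)+1/2·1.974731+1·(-21.269848)≈-20.282483; next y=2/5·16.943474+3/4·(-20.282483)≈-8.434472
n=10: y≈-8.434472, sp=5, e=sp−y≈13.434472; I≈15.409204, D=e−e_prev≈25.377946; u=0·13.434472+1/2·15.409204+1·25.377946≈33.082548; next y=2/5·(-8.434472)+3/4·33.082548≈21.438122
n=11: y≈21.438122, sp=5, e=sp−y≈-16.438122; I≈-1.028919, D=e−e_prev≈-29.872594; u=0·(-16.438122)+1/2·(-1.028919)+1·(-29.872594)≈-30.387054; next y=2/5·21.438122+3/4·(-30.387054)≈-14.215041
n=12: y≈-14.215041, sp=5, e=sp−y≈19.215041; I≈18.186123, D=e−e_prev≈35.653164; u=0·19.215041+1/2·18.186123+1·35.653164≈44.746225; next y=2/5·(-14.215041)+3/4·44.746225≈27.873652
n=13: y≈27.873652, sp=5, e=sp−y≈-22.873652; I≈-4.687529, D=e−e_prev≈-42.088694; u=0·(-22.873652)+1/2·(-4.687529)+1·(-42.088694)≈-44.432458; next y=2/5·27.873652+3/4·(-44.432458)≈-22.174883
n=14: y≈-22.174883, sp=5, e=sp−y≈27.174883; I≈22.487354, D=e−e_prev≈50.048535; u=0·27.174883+1/2·22.487354+1·50.048535≈61.292212; next y=2/5·(-22.174883)+3/4·61.292212≈37.099206

0 5 7.500 0.000
1 5 -3.438 5.625
2 5 10.805 -0.328
3 5 -4.935 7.972
4 5 14.606 -0.512
5 5 -8.015 10.750
6 5 19.064 -1.712
7 5 -13.029 13.613
8 5 24.899 -4.326
9 5 -20.282 16.943
10 5 33.083 -8.434
11 5 -30.387 21.438
12 5 44.746 -14.215
13 5 -44.432 27.874
14 5 61.292 -22.175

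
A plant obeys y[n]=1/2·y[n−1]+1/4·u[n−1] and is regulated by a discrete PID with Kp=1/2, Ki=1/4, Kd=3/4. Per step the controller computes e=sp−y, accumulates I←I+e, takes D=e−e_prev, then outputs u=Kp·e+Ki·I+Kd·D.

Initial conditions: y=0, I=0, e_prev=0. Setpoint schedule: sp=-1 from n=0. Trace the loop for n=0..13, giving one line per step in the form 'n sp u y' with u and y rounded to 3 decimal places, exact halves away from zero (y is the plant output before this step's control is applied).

(exact arithmetic carried between steps; '≈' marks a value shown rounded to 6 d.p. or computed from one; I and e_prev carry over from the previous line; the table rounds u and y to 3 d.p., halves away from zero)
n=0: y=0, sp=-1, e=sp−y=-1; I=-1, D=e−e_prev=-1; u=1/2·(-1)+1/4·(-1)+3/4·(-1)=-1.5; next y=1/2·0+1/4·(-1.5)=-0.375
n=1: y=-0.375, sp=-1, e=sp−y=-0.625; I=-1.625, D=e−e_prev=0.375; u=1/2·(-0.625)+1/4·(-1.625)+3/4·0.375=-0.4375; next y=1/2·(-0.375)+1/4·(-0.4375)=-0.296875
n=2: y=-0.296875, sp=-1, e=sp−y=-0.703125; I=-2.328125, D=e−e_prev=-0.078125; u=1/2·(-0.703125)+1/4·(-2.328125)+3/4·(-0.078125)≈-0.992188; next y=1/2·(-0.296875)+1/4·(-0.992188)≈-0.396484
n=3: y≈-0.396484, sp=-1, e=sp−y≈-0.603516; I≈-2.931641, D=e−e_prev≈0.099609; u=1/2·(-0.603516)+1/4·(-2.931641)+3/4·0.099609≈-0.959961; next y=1/2·(-0.396484)+1/4·(-0.959961)≈-0.438232
n=4: y≈-0.438232, sp=-1, e=sp−y≈-0.561768; I≈-3.493408, D=e−e_prev≈0.041748; u=1/2·(-0.561768)+1/4·(-3.493408)+3/4·0.041748≈-1.122925; next y=1/2·(-0.438232)+1/4·(-1.122925)≈-0.499847
n=5: y≈-0.499847, sp=-1, e=sp−y≈-0.500153; I≈-3.993561, D=e−e_prev≈0.061615; u=1/2·(-0.500153)+1/4·(-3.993561)+3/4·0.061615≈-1.202255; next y=1/2·(-0.499847)+1/4·(-1.202255)≈-0.550488
n=6: y≈-0.550488, sp=-1, e=sp−y≈-0.449512; I≈-4.443073, D=e−e_prev≈0.050640; u=1/2·(-0.449512)+1/4·(-4.443073)+3/4·0.050640≈-1.297544; next y=1/2·(-0.550488)+1/4·(-1.297544)≈-0.599630
n=7: y≈-0.599630, sp=-1, e=sp−y≈-0.400370; I≈-4.843443, D=e−e_prev≈0.049142; u=1/2·(-0.400370)+1/4·(-4.843443)+3/4·0.049142≈-1.374189; next y=1/2·(-0.599630)+1/4·(-1.374189)≈-0.643362
n=8: y≈-0.643362, sp=-1, e=sp−y≈-0.356638; I≈-5.200081, D=e−e_prev≈0.043732; u=1/2·(-0.356638)+1/4·(-5.200081)+3/4·0.043732≈-1.445540; next y=1/2·(-0.643362)+1/4·(-1.445540)≈-0.683066
n=9: y≈-0.683066, sp=-1, e=sp−y≈-0.316934; I≈-5.517015, D=e−e_prev≈0.039704; u=1/2·(-0.316934)+1/4·(-5.517015)+3/4·0.039704≈-1.507943; next y=1/2·(-0.683066)+1/4·(-1.507943)≈-0.718519
n=10: y≈-0.718519, sp=-1, e=sp−y≈-0.281481; I≈-5.798496, D=e−e_prev≈0.035453; u=1/2·(-0.281481)+1/4·(-5.798496)+3/4·0.035453≈-1.563775; next y=1/2·(-0.718519)+1/4·(-1.563775)≈-0.750203
n=11: y≈-0.750203, sp=-1, e=sp−y≈-0.249797; I≈-6.048293, D=e−e_prev≈0.031684; u=1/2·(-0.249797)+1/4·(-6.048293)+3/4·0.031684≈-1.613208; next y=1/2·(-0.750203)+1/4·(-1.613208)≈-0.778404
n=12: y≈-0.778404, sp=-1, e=sp−y≈-0.221596; I≈-6.269889, D=e−e_prev≈0.028201; u=1/2·(-0.221596)+1/4·(-6.269889)+3/4·0.028201≈-1.657120; next y=1/2·(-0.778404)+1/4·(-1.657120)≈-0.803482
n=13: y≈-0.803482, sp=-1, e=sp−y≈-0.196518; I≈-6.466408, D=e−e_prev≈0.025078; u=1/2·(-0.196518)+1/4·(-6.466408)+3/4·0.025078≈-1.696052; next y=1/2·(-0.803482)+1/4·(-1.696052)≈-0.825754

0 -1 -1.500 0.000
1 -1 -0.438 -0.375
2 -1 -0.992 -0.297
3 -1 -0.960 -0.396
4 -1 -1.123 -0.438
5 -1 -1.202 -0.500
6 -1 -1.298 -0.550
7 -1 -1.374 -0.600
8 -1 -1.446 -0.643
9 -1 -1.508 -0.683
10 -1 -1.564 -0.719
11 -1 -1.613 -0.750
12 -1 -1.657 -0.778
13 -1 -1.696 -0.803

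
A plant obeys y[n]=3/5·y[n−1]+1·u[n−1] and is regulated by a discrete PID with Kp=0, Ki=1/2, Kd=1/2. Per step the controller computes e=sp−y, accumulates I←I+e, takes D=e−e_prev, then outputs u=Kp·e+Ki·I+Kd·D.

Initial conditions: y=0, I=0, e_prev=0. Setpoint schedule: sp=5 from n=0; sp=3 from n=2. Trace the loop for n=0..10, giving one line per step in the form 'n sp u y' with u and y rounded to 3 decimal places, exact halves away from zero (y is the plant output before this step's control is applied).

(exact arithmetic carried between steps; '≈' marks a value shown rounded to 6 d.p. or computed from one; I and e_prev carry over from the previous line; the table rounds u and y to 3 d.p., halves away from zero)
n=0: y=0, sp=5, e=sp−y=5; I=5, D=e−e_prev=5; u=0·5+1/2·5+1/2·5=5; next y=3/5·0+1·5=5
n=1: y=5, sp=5, e=sp−y=0; I=5, D=e−e_prev=-5; u=0·0+1/2·5+1/2·(-5)=0; next y=3/5·5+1·0=3
n=2: y=3, sp=3, e=sp−y=0; I=5, D=e−e_prev=0; u=0·0+1/2·5+1/2·0=2.5; next y=3/5·3+1·2.5=4.3
n=3: y=4.3, sp=3, e=sp−y=-1.3; I=3.7, D=e−e_prev=-1.3; u=0·(-1.3)+1/2·3.7+1/2·(-1.3)=1.2; next y=3/5·4.3+1·1.2=3.78
n=4: y=3.78, sp=3, e=sp−y=-0.78; I=2.92, D=e−e_prev=0.52; u=0·(-0.78)+1/2·2.92+1/2·0.52=1.72; next y=3/5·3.78+1·1.72=3.988
n=5: y=3.988, sp=3, e=sp−y=-0.988; I=1.932, D=e−e_prev=-0.208; u=0·(-0.988)+1/2·1.932+1/2·(-0.208)=0.862; next y=3/5·3.988+1·0.862=3.2548
n=6: y=3.2548, sp=3, e=sp−y=-0.2548; I=1.6772, D=e−e_prev=0.7332; u=0·(-0.2548)+1/2·1.6772+1/2·0.7332=1.2052; next y=3/5·3.2548+1·1.2052=3.15808
n=7: y=3.15808, sp=3, e=sp−y=-0.15808; I=1.51912, D=e−e_prev=0.09672; u=0·(-0.15808)+1/2·1.51912+1/2·0.09672=0.80792; next y=3/5·3.15808+1·0.80792=2.702768
n=8: y=2.702768, sp=3, e=sp−y=0.297232; I=1.816352, D=e−e_prev=0.455312; u=0·0.297232+1/2·1.816352+1/2·0.455312=1.135832; next y=3/5·2.702768+1·1.135832≈2.757493
n=9: y≈2.757493, sp=3, e=sp−y≈0.242507; I≈2.058859, D=e−e_prev≈-0.054725; u=0·0.242507+1/2·2.058859+1/2·(-0.054725)≈1.002067; next y=3/5·2.757493+1·1.002067≈2.656563
n=10: y≈2.656563, sp=3, e=sp−y≈0.343437; I≈2.402296, D=e−e_prev≈0.100930; u=0·0.343437+1/2·2.402296+1/2·0.100930≈1.251613; next y=3/5·2.656563+1·1.251613≈2.845551

0 5 5.000 0.000
1 5 0.000 5.000
2 3 2.500 3.000
3 3 1.200 4.300
4 3 1.720 3.780
5 3 0.862 3.988
6 3 1.205 3.255
7 3 0.808 3.158
8 3 1.136 2.703
9 3 1.002 2.757
10 3 1.252 2.657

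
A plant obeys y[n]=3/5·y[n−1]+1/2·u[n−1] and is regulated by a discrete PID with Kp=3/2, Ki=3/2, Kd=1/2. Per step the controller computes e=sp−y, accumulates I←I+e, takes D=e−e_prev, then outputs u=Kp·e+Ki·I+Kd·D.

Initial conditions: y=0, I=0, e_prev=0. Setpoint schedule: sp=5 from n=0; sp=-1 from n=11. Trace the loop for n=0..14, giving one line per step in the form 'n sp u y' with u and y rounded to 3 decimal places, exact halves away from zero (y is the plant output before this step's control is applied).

(exact arithmetic carried between steps; '≈' marks a value shown rounded to 6 d.p. or computed from one; I and e_prev carry over from the previous line; the table rounds u and y to 3 d.p., halves away from zero)
n=0: y=0, sp=5, e=sp−y=5; I=5, D=e−e_prev=5; u=3/2·5+3/2·5+1/2·5=17.5; next y=3/5·0+1/2·17.5=8.75
n=1: y=8.75, sp=5, e=sp−y=-3.75; I=1.25, D=e−e_prev=-8.75; u=3/2·(-3.75)+3/2·1.25+1/2·(-8.75)=-8.125; next y=3/5·8.75+1/2·(-8.125)=1.1875
n=2: y=1.1875, sp=5, e=sp−y=3.8125; I=5.0625, D=e−e_prev=7.5625; u=3/2·3.8125+3/2·5.0625+1/2·7.5625=17.09375; next y=3/5·1.1875+1/2·17.09375=9.259375
n=3: y=9.259375, sp=5, e=sp−y=-4.259375; I=0.803125, D=e−e_prev=-8.071875; u=3/2·(-4.259375)+3/2·0.803125+1/2·(-8.071875)≈-9.220313; next y=3/5·9.259375+1/2·(-9.220313)≈0.945469
n=4: y≈0.945469, sp=5, e=sp−y≈4.054531; I≈4.857656, D=e−e_prev≈8.313906; u=3/2·4.054531+3/2·4.857656+1/2·8.313906≈17.525234; next y=3/5·0.945469+1/2·17.525234≈9.329898
n=5: y≈9.329898, sp=5, e=sp−y≈-4.329898; I≈0.527758, D=e−e_prev≈-8.384430; u=3/2·(-4.329898)+3/2·0.527758+1/2·(-8.384430)≈-9.895426; next y=3/5·9.329898+1/2·(-9.895426)≈0.650226
n=6: y≈0.650226, sp=5, e=sp−y≈4.349774; I≈4.877532, D=e−e_prev≈8.679672; u=3/2·4.349774+3/2·4.877532+1/2·8.679672≈18.180794; next y=3/5·0.650226+1/2·18.180794≈9.480533
n=7: y≈9.480533, sp=5, e=sp−y≈-4.480533; I≈0.396999, D=e−e_prev≈-8.830307; u=3/2·(-4.480533)+3/2·0.396999+1/2·(-8.830307)≈-10.540455; next y=3/5·9.480533+1/2·(-10.540455)≈0.418092
n=8: y≈0.418092, sp=5, e=sp−y≈4.581908; I≈4.978906, D=e−e_prev≈9.062440; u=3/2·4.581908+3/2·4.978906+1/2·9.062440≈18.872441; next y=3/5·0.418092+1/2·18.872441≈9.687076
n=9: y≈9.687076, sp=5, e=sp−y≈-4.687076; I≈0.291830, D=e−e_prev≈-9.268983; u=3/2·(-4.687076)+3/2·0.291830+1/2·(-9.268983)≈-11.227360; next y=3/5·9.687076+1/2·(-11.227360)≈0.198565
n=10: y≈0.198565, sp=5, e=sp−y≈4.801435; I≈5.093265, D=e−e_prev≈9.488510; u=3/2·4.801435+3/2·5.093265+1/2·9.488510≈19.586304; next y=3/5·0.198565+1/2·19.586304≈9.912291
n=11: y≈9.912291, sp=-1, e=sp−y≈-10.912291; I≈-5.819027, D=e−e_prev≈-15.713726; u=3/2·(-10.912291)+3/2·(-5.819027)+1/2·(-15.713726)≈-32.953840; next y=3/5·9.912291+1/2·(-32.953840)≈-10.529545
n=12: y≈-10.529545, sp=-1, e=sp−y≈9.529545; I≈3.710519, D=e−e_prev≈20.441837; u=3/2·9.529545+3/2·3.710519+1/2·20.441837≈30.081014; next y=3/5·(-10.529545)+1/2·30.081014≈8.722780
n=13: y≈8.722780, sp=-1, e=sp−y≈-9.722780; I≈-6.012261, D=e−e_prev≈-19.252325; u=3/2·(-9.722780)+3/2·(-6.012261)+1/2·(-19.252325)≈-33.228724; next y=3/5·8.722780+1/2·(-33.228724)≈-11.380694
n=14: y≈-11.380694, sp=-1, e=sp−y≈10.380694; I≈4.368433, D=e−e_prev≈20.103474; u=3/2·10.380694+3/2·4.368433+1/2·20.103474≈32.175428; next y=3/5·(-11.380694)+1/2·32.175428≈9.259297

0 5 17.500 0.000
1 5 -8.125 8.750
2 5 17.094 1.188
3 5 -9.220 9.259
4 5 17.525 0.945
5 5 -9.895 9.330
6 5 18.181 0.650
7 5 -10.540 9.481
8 5 18.872 0.418
9 5 -11.227 9.687
10 5 19.586 0.199
11 -1 -32.954 9.912
12 -1 30.081 -10.530
13 -1 -33.229 8.723
14 -1 32.175 -11.381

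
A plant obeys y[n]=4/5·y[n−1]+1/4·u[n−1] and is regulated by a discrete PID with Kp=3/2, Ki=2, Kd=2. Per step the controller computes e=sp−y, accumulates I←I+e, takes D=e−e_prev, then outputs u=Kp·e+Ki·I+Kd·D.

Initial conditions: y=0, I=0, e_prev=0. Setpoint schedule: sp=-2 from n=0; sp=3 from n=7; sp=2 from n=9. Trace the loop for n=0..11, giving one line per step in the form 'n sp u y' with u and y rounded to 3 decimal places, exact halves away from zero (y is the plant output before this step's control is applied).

0 -2 -11.000 0.000
1 -2 4.125 -2.750
2 -2 -8.572 -1.169
3 -2 3.429 -3.078
4 -2 -6.334 -1.605
5 -2 2.766 -2.868
6 -2 -4.981 -1.603
7 3 29.340 -2.527
8 3 -14.577 5.313
9 2 16.866 0.606
10 2 -10.284 4.701
11 2 11.816 1.190

(exact arithmetic carried between steps; '≈' marks a value shown rounded to 6 d.p. or computed from one; I and e_prev carry over from the previous line; the table rounds u and y to 3 d.p., halves away from zero)
n=0: y=0, sp=-2, e=sp−y=-2; I=-2, D=e−e_prev=-2; u=3/2·(-2)+2·(-2)+2·(-2)=-11; next y=4/5·0+1/4·(-11)=-2.75
n=1: y=-2.75, sp=-2, e=sp−y=0.75; I=-1.25, D=e−e_prev=2.75; u=3/2·0.75+2·(-1.25)+2·2.75=4.125; next y=4/5·(-2.75)+1/4·4.125=-1.16875
n=2: y=-1.16875, sp=-2, e=sp−y=-0.83125; I=-2.08125, D=e−e_prev=-1.58125; u=3/2·(-0.83125)+2·(-2.08125)+2·(-1.58125)=-8.571875; next y=4/5·(-1.16875)+1/4·(-8.571875)≈-3.077969
n=3: y≈-3.077969, sp=-2, e=sp−y≈1.077969; I≈-1.003281, D=e−e_prev≈1.909219; u=3/2·1.077969+2·(-1.003281)+2·1.909219≈3.428828; next y=4/5·(-3.077969)+1/4·3.428828≈-1.605168
n=4: y≈-1.605168, sp=-2, e=sp−y≈-0.394832; I≈-1.398113, D=e−e_prev≈-1.472801; u=3/2·(-0.394832)+2·(-1.398113)+2·(-1.472801)≈-6.334076; next y=4/5·(-1.605168)+1/4·(-6.334076)≈-2.867653
n=5: y≈-2.867653, sp=-2, e=sp−y≈0.867653; I≈-0.530460, D=e−e_prev≈1.262485; u=3/2·0.867653+2·(-0.530460)+2·1.262485≈2.765531; next y=4/5·(-2.867653)+1/4·2.765531≈-1.602740
n=6: y≈-1.602740, sp=-2, e=sp−y≈-0.397260; I≈-0.927720, D=e−e_prev≈-1.264914; u=3/2·(-0.397260)+2·(-0.927720)+2·(-1.264914)≈-4.981157; next y=4/5·(-1.602740)+1/4·(-4.981157)≈-2.527481
n=7: y≈-2.527481, sp=3, e=sp−y≈5.527481; I≈4.599761, D=e−e_prev≈5.924741; u=3/2·5.527481+2·4.599761+2·5.924741≈29.340227; next y=4/5·(-2.527481)+1/4·29.340227≈5.313072
n=8: y≈5.313072, sp=3, e=sp−y≈-2.313072; I≈2.286689, D=e−e_prev≈-7.840553; u=3/2·(-2.313072)+2·2.286689+2·(-7.840553)≈-14.577335; next y=4/5·5.313072+1/4·(-14.577335)≈0.606124
n=9: y≈0.606124, sp=2, e=sp−y≈1.393876; I≈3.680566, D=e−e_prev≈3.706948; u=3/2·1.393876+2·3.680566+2·3.706948≈16.865842; next y=4/5·0.606124+1/4·16.865842≈4.701359
n=10: y≈4.701359, sp=2, e=sp−y≈-2.701359; I≈0.979206, D=e−e_prev≈-4.095236; u=3/2·(-2.701359)+2·0.979206+2·(-4.095236)≈-10.284098; next y=4/5·4.701359+1/4·(-10.284098)≈1.190063
n=11: y≈1.190063, sp=2, e=sp−y≈0.809937; I≈1.789143, D=e−e_prev≈3.511296; u=3/2·0.809937+2·1.789143+2·3.511296≈11.815785; next y=4/5·1.190063+1/4·11.815785≈3.905997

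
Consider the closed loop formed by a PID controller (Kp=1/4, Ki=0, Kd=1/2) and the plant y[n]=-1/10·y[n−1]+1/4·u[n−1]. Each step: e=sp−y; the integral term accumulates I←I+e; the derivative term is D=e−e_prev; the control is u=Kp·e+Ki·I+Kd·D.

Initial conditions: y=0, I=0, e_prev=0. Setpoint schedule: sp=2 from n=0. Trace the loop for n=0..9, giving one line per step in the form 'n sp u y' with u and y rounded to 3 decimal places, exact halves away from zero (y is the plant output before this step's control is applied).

(exact arithmetic carried between steps; '≈' marks a value shown rounded to 6 d.p. or computed from one; I and e_prev carry over from the previous line; the table rounds u and y to 3 d.p., halves away from zero)
n=0: y=0, sp=2, e=sp−y=2; I=2, D=e−e_prev=2; u=1/4·2+0·2+1/2·2=1.5; next y=-1/10·0+1/4·1.5=0.375
n=1: y=0.375, sp=2, e=sp−y=1.625; I=3.625, D=e−e_prev=-0.375; u=1/4·1.625+0·3.625+1/2·(-0.375)=0.21875; next y=-1/10·0.375+1/4·0.21875≈0.017188
n=2: y≈0.017188, sp=2, e=sp−y≈1.982813; I≈5.607813, D=e−e_prev≈0.357813; u=1/4·1.982813+0·5.607813+1/2·0.357813≈0.674609; next y=-1/10·0.017188+1/4·0.674609≈0.166934
n=3: y≈0.166934, sp=2, e=sp−y≈1.833066; I≈7.440879, D=e−e_prev≈-0.149746; u=1/4·1.833066+0·7.440879+1/2·(-0.149746)≈0.383394; next y=-1/10·0.166934+1/4·0.383394≈0.079155
n=4: y≈0.079155, sp=2, e=sp−y≈1.920845; I≈9.361724, D=e−e_prev≈0.087779; u=1/4·1.920845+0·9.361724+1/2·0.087779≈0.524101; next y=-1/10·0.079155+1/4·0.524101≈0.123110
n=5: y≈0.123110, sp=2, e=sp−y≈1.876890; I≈11.238614, D=e−e_prev≈-0.043955; u=1/4·1.876890+0·11.238614+1/2·(-0.043955)≈0.447245; next y=-1/10·0.123110+1/4·0.447245≈0.099500
n=6: y≈0.099500, sp=2, e=sp−y≈1.900500; I≈13.139114, D=e−e_prev≈0.023609; u=1/4·1.900500+0·13.139114+1/2·0.023609≈0.486930; next y=-1/10·0.099500+1/4·0.486930≈0.111782
n=7: y≈0.111782, sp=2, e=sp−y≈1.888218; I≈15.027332, D=e−e_prev≈-0.012282; u=1/4·1.888218+0·15.027332+1/2·(-0.012282)≈0.465913; next y=-1/10·0.111782+1/4·0.465913≈0.105300
n=8: y≈0.105300, sp=2, e=sp−y≈1.894700; I≈16.922031, D=e−e_prev≈0.006482; u=1/4·1.894700+0·16.922031+1/2·0.006482≈0.476916; next y=-1/10·0.105300+1/4·0.476916≈0.108699
n=9: y≈0.108699, sp=2, e=sp−y≈1.891301; I≈18.813332, D=e−e_prev≈-0.003399; u=1/4·1.891301+0·18.813332+1/2·(-0.003399)≈0.471126; next y=-1/10·0.108699+1/4·0.471126≈0.106912

0 2 1.500 0.000
1 2 0.219 0.375
2 2 0.675 0.017
3 2 0.383 0.167
4 2 0.524 0.079
5 2 0.447 0.123
6 2 0.487 0.100
7 2 0.466 0.112
8 2 0.477 0.105
9 2 0.471 0.109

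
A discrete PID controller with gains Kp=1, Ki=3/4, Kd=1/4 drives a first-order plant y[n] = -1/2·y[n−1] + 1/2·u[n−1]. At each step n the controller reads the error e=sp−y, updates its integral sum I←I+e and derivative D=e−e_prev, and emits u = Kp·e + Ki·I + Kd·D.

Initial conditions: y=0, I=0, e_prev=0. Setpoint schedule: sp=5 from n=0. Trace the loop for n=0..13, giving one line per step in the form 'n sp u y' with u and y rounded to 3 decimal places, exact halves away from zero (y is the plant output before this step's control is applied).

(exact arithmetic carried between steps; '≈' marks a value shown rounded to 6 d.p. or computed from one; I and e_prev carry over from the previous line; the table rounds u and y to 3 d.p., halves away from zero)
n=0: y=0, sp=5, e=sp−y=5; I=5, D=e−e_prev=5; u=1·5+3/4·5+1/4·5=10; next y=-1/2·0+1/2·10=5
n=1: y=5, sp=5, e=sp−y=0; I=5, D=e−e_prev=-5; u=1·0+3/4·5+1/4·(-5)=2.5; next y=-1/2·5+1/2·2.5=-1.25
n=2: y=-1.25, sp=5, e=sp−y=6.25; I=11.25, D=e−e_prev=6.25; u=1·6.25+3/4·11.25+1/4·6.25=16.25; next y=-1/2·(-1.25)+1/2·16.25=8.75
n=3: y=8.75, sp=5, e=sp−y=-3.75; I=7.5, D=e−e_prev=-10; u=1·(-3.75)+3/4·7.5+1/4·(-10)=-0.625; next y=-1/2·8.75+1/2·(-0.625)=-4.6875
n=4: y=-4.6875, sp=5, e=sp−y=9.6875; I=17.1875, D=e−e_prev=13.4375; u=1·9.6875+3/4·17.1875+1/4·13.4375=25.9375; next y=-1/2·(-4.6875)+1/2·25.9375=15.3125
n=5: y=15.3125, sp=5, e=sp−y=-10.3125; I=6.875, D=e−e_prev=-20; u=1·(-10.3125)+3/4·6.875+1/4·(-20)=-10.15625; next y=-1/2·15.3125+1/2·(-10.15625)=-12.734375
n=6: y=-12.734375, sp=5, e=sp−y=17.734375; I=24.609375, D=e−e_prev=28.046875; u=1·17.734375+3/4·24.609375+1/4·28.046875=43.203125; next y=-1/2·(-12.734375)+1/2·43.203125=27.96875
n=7: y=27.96875, sp=5, e=sp−y=-22.96875; I=1.640625, D=e−e_prev=-40.703125; u=1·(-22.96875)+3/4·1.640625+1/4·(-40.703125)≈-31.914063; next y=-1/2·27.96875+1/2·(-31.914063)≈-29.941406
n=8: y≈-29.941406, sp=5, e=sp−y≈34.941406; I≈36.582031, D=e−e_prev≈57.910156; u=1·34.941406+3/4·36.582031+1/4·57.910156≈76.855469; next y=-1/2·(-29.941406)+1/2·76.855469≈53.398438
n=9: y≈53.398438, sp=5, e=sp−y≈-48.398438; I≈-11.816406, D=e−e_prev≈-83.339844; u=1·(-48.398438)+3/4·(-11.816406)+1/4·(-83.339844)≈-78.095703; next y=-1/2·53.398438+1/2·(-78.095703)≈-65.747070
n=10: y≈-65.747070, sp=5, e=sp−y≈70.747070; I≈58.930664, D=e−e_prev≈119.145508; u=1·70.747070+3/4·58.930664+1/4·119.145508≈144.731445; next y=-1/2·(-65.747070)+1/2·144.731445≈105.239258
n=11: y≈105.239258, sp=5, e=sp−y≈-100.239258; I≈-41.308594, D=e−e_prev≈-170.986328; u=1·(-100.239258)+3/4·(-41.308594)+1/4·(-170.986328)≈-173.967285; next y=-1/2·105.239258+1/2·(-173.967285)≈-139.603271
n=12: y≈-139.603271, sp=5, e=sp−y≈144.603271; I≈103.294678, D=e−e_prev≈244.842529; u=1·144.603271+3/4·103.294678+1/4·244.842529≈283.284912; next y=-1/2·(-139.603271)+1/2·283.284912≈211.444092
n=13: y≈211.444092, sp=5, e=sp−y≈-206.444092; I≈-103.149414, D=e−e_prev≈-351.047363; u=1·(-206.444092)+3/4·(-103.149414)+1/4·(-351.047363)≈-371.567993; next y=-1/2·211.444092+1/2·(-371.567993)≈-291.506042

0 5 10.000 0.000
1 5 2.500 5.000
2 5 16.250 -1.250
3 5 -0.625 8.750
4 5 25.938 -4.688
5 5 -10.156 15.313
6 5 43.203 -12.734
7 5 -31.914 27.969
8 5 76.855 -29.941
9 5 -78.096 53.398
10 5 144.731 -65.747
11 5 -173.967 105.239
12 5 283.285 -139.603
13 5 -371.568 211.444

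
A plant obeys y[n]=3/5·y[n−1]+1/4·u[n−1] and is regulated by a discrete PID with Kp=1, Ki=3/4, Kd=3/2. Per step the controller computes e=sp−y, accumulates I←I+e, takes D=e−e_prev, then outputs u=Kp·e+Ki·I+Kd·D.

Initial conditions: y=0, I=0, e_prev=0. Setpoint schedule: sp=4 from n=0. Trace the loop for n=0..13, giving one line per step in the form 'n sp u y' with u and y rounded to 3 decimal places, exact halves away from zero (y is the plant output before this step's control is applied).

0 4 13.000 0.000
1 4 -0.563 3.250
2 4 9.557 1.809
3 4 3.626 3.475
4 4 8.089 2.991
5 4 5.437 3.817
6 4 7.358 3.650
7 4 6.135 4.029
8 4 6.936 3.951
9 4 6.357 4.105
10 4 6.680 4.052
11 4 6.402 4.101
12 4 6.530 4.061
13 4 6.398 4.069

(exact arithmetic carried between steps; '≈' marks a value shown rounded to 6 d.p. or computed from one; I and e_prev carry over from the previous line; the table rounds u and y to 3 d.p., halves away from zero)
n=0: y=0, sp=4, e=sp−y=4; I=4, D=e−e_prev=4; u=1·4+3/4·4+3/2·4=13; next y=3/5·0+1/4·13=3.25
n=1: y=3.25, sp=4, e=sp−y=0.75; I=4.75, D=e−e_prev=-3.25; u=1·0.75+3/4·4.75+3/2·(-3.25)=-0.5625; next y=3/5·3.25+1/4·(-0.5625)=1.809375
n=2: y=1.809375, sp=4, e=sp−y=2.190625; I=6.940625, D=e−e_prev=1.440625; u=1·2.190625+3/4·6.940625+3/2·1.440625≈9.557031; next y=3/5·1.809375+1/4·9.557031≈3.474883
n=3: y≈3.474883, sp=4, e=sp−y≈0.525117; I≈7.465742, D=e−e_prev≈-1.665508; u=1·0.525117+3/4·7.465742+3/2·(-1.665508)≈3.626162; next y=3/5·3.474883+1/4·3.626162≈2.991470
n=4: y≈2.991470, sp=4, e=sp−y≈1.008530; I≈8.474272, D=e−e_prev≈0.483413; u=1·1.008530+3/4·8.474272+3/2·0.483413≈8.089353; next y=3/5·2.991470+1/4·8.089353≈3.817220
n=5: y≈3.817220, sp=4, e=sp−y≈0.182780; I≈8.657052, D=e−e_prev≈-0.825750; u=1·0.182780+3/4·8.657052+3/2·(-0.825750)≈5.436943; next y=3/5·3.817220+1/4·5.436943≈3.649568
n=6: y≈3.649568, sp=4, e=sp−y≈0.350432; I≈9.007484, D=e−e_prev≈0.167652; u=1·0.350432+3/4·9.007484+3/2·0.167652≈7.357523; next y=3/5·3.649568+1/4·7.357523≈4.029122
n=7: y≈4.029122, sp=4, e=sp−y≈-0.029122; I≈8.978362, D=e−e_prev≈-0.379554; u=1·(-0.029122)+3/4·8.978362+3/2·(-0.379554)≈6.135320; next y=3/5·4.029122+1/4·6.135320≈3.951303
n=8: y≈3.951303, sp=4, e=sp−y≈0.048697; I≈9.027059, D=e−e_prev≈0.077819; u=1·0.048697+3/4·9.027059+3/2·0.077819≈6.935720; next y=3/5·3.951303+1/4·6.935720≈4.104712
n=9: y≈4.104712, sp=4, e=sp−y≈-0.104712; I≈8.922348, D=e−e_prev≈-0.153409; u=1·(-0.104712)+3/4·8.922348+3/2·(-0.153409)≈6.356936; next y=3/5·4.104712+1/4·6.356936≈4.052061
n=10: y≈4.052061, sp=4, e=sp−y≈-0.052061; I≈8.870287, D=e−e_prev≈0.052651; u=1·(-0.052061)+3/4·8.870287+3/2·0.052651≈6.679630; next y=3/5·4.052061+1/4·6.679630≈4.101144
n=11: y≈4.101144, sp=4, e=sp−y≈-0.101144; I≈8.769143, D=e−e_prev≈-0.049083; u=1·(-0.101144)+3/4·8.769143+3/2·(-0.049083)≈6.402088; next y=3/5·4.101144+1/4·6.402088≈4.061208
n=12: y≈4.061208, sp=4, e=sp−y≈-0.061208; I≈8.707934, D=e−e_prev≈0.039936; u=1·(-0.061208)+3/4·8.707934+3/2·0.039936≈6.529645; next y=3/5·4.061208+1/4·6.529645≈4.069136
n=13: y≈4.069136, sp=4, e=sp−y≈-0.069136; I≈8.638798, D=e−e_prev≈-0.007928; u=1·(-0.069136)+3/4·8.638798+3/2·(-0.007928)≈6.398070; next y=3/5·4.069136+1/4·6.398070≈4.040999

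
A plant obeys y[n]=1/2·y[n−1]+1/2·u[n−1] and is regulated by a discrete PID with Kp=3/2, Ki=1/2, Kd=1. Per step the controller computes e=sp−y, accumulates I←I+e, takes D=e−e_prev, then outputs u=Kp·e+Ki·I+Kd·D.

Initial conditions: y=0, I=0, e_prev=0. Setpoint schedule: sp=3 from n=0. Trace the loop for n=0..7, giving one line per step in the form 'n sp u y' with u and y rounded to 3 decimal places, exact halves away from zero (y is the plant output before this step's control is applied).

0 3 9.000 0.000
1 3 -6.000 4.500
2 3 13.500 -0.750
3 3 -11.250 6.375
4 3 20.625 -2.438
5 3 -20.063 9.094
6 3 32.156 -5.484
7 3 -34.641 13.336

(exact arithmetic carried between steps; '≈' marks a value shown rounded to 6 d.p. or computed from one; I and e_prev carry over from the previous line; the table rounds u and y to 3 d.p., halves away from zero)
n=0: y=0, sp=3, e=sp−y=3; I=3, D=e−e_prev=3; u=3/2·3+1/2·3+1·3=9; next y=1/2·0+1/2·9=4.5
n=1: y=4.5, sp=3, e=sp−y=-1.5; I=1.5, D=e−e_prev=-4.5; u=3/2·(-1.5)+1/2·1.5+1·(-4.5)=-6; next y=1/2·4.5+1/2·(-6)=-0.75
n=2: y=-0.75, sp=3, e=sp−y=3.75; I=5.25, D=e−e_prev=5.25; u=3/2·3.75+1/2·5.25+1·5.25=13.5; next y=1/2·(-0.75)+1/2·13.5=6.375
n=3: y=6.375, sp=3, e=sp−y=-3.375; I=1.875, D=e−e_prev=-7.125; u=3/2·(-3.375)+1/2·1.875+1·(-7.125)=-11.25; next y=1/2·6.375+1/2·(-11.25)=-2.4375
n=4: y=-2.4375, sp=3, e=sp−y=5.4375; I=7.3125, D=e−e_prev=8.8125; u=3/2·5.4375+1/2·7.3125+1·8.8125=20.625; next y=1/2·(-2.4375)+1/2·20.625=9.09375
n=5: y=9.09375, sp=3, e=sp−y=-6.09375; I=1.21875, D=e−e_prev=-11.53125; u=3/2·(-6.09375)+1/2·1.21875+1·(-11.53125)=-20.0625; next y=1/2·9.09375+1/2·(-20.0625)=-5.484375
n=6: y=-5.484375, sp=3, e=sp−y=8.484375; I=9.703125, D=e−e_prev=14.578125; u=3/2·8.484375+1/2·9.703125+1·14.578125=32.15625; next y=1/2·(-5.484375)+1/2·32.15625≈13.335938
n=7: y≈13.335938, sp=3, e=sp−y≈-10.335938; I≈-0.632813, D=e−e_prev≈-18.820313; u=3/2·(-10.335938)+1/2·(-0.632813)+1·(-18.820313)≈-34.640625; next y=1/2·13.335938+1/2·(-34.640625)≈-10.652344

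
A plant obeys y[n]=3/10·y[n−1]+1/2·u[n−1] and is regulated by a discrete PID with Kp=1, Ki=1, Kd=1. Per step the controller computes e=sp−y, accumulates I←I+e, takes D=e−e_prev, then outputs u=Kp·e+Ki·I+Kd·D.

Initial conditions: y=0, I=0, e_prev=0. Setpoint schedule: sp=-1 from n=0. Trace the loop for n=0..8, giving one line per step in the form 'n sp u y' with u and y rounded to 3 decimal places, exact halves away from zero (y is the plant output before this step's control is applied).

0 -1 -3.000 0.000
1 -1 1.500 -1.500
2 -1 -4.900 0.300
3 -1 3.580 -2.360
4 -1 -8.046 1.082
5 -1 7.655 -3.698
6 -1 -13.676 2.718
7 -1 15.244 -6.023
8 -1 -23.988 5.815

(exact arithmetic carried between steps; '≈' marks a value shown rounded to 6 d.p. or computed from one; I and e_prev carry over from the previous line; the table rounds u and y to 3 d.p., halves away from zero)
n=0: y=0, sp=-1, e=sp−y=-1; I=-1, D=e−e_prev=-1; u=1·(-1)+1·(-1)+1·(-1)=-3; next y=3/10·0+1/2·(-3)=-1.5
n=1: y=-1.5, sp=-1, e=sp−y=0.5; I=-0.5, D=e−e_prev=1.5; u=1·0.5+1·(-0.5)+1·1.5=1.5; next y=3/10·(-1.5)+1/2·1.5=0.3
n=2: y=0.3, sp=-1, e=sp−y=-1.3; I=-1.8, D=e−e_prev=-1.8; u=1·(-1.3)+1·(-1.8)+1·(-1.8)=-4.9; next y=3/10·0.3+1/2·(-4.9)=-2.36
n=3: y=-2.36, sp=-1, e=sp−y=1.36; I=-0.44, D=e−e_prev=2.66; u=1·1.36+1·(-0.44)+1·2.66=3.58; next y=3/10·(-2.36)+1/2·3.58=1.082
n=4: y=1.082, sp=-1, e=sp−y=-2.082; I=-2.522, D=e−e_prev=-3.442; u=1·(-2.082)+1·(-2.522)+1·(-3.442)=-8.046; next y=3/10·1.082+1/2·(-8.046)=-3.6984
n=5: y=-3.6984, sp=-1, e=sp−y=2.6984; I=0.1764, D=e−e_prev=4.7804; u=1·2.6984+1·0.1764+1·4.7804=7.6552; next y=3/10·(-3.6984)+1/2·7.6552=2.71808
n=6: y=2.71808, sp=-1, e=sp−y=-3.71808; I=-3.54168, D=e−e_prev=-6.41648; u=1·(-3.71808)+1·(-3.54168)+1·(-6.41648)=-13.67624; next y=3/10·2.71808+1/2·(-13.67624)=-6.022696
n=7: y=-6.022696, sp=-1, e=sp−y=5.022696; I=1.481016, D=e−e_prev=8.740776; u=1·5.022696+1·1.481016+1·8.740776=15.244488; next y=3/10·(-6.022696)+1/2·15.244488≈5.815435
n=8: y≈5.815435, sp=-1, e=sp−y≈-6.815435; I≈-5.334419, D=e−e_prev≈-11.838131; u=1·(-6.815435)+1·(-5.334419)+1·(-11.838131)≈-23.987986; next y=3/10·5.815435+1/2·(-23.987986)≈-10.249362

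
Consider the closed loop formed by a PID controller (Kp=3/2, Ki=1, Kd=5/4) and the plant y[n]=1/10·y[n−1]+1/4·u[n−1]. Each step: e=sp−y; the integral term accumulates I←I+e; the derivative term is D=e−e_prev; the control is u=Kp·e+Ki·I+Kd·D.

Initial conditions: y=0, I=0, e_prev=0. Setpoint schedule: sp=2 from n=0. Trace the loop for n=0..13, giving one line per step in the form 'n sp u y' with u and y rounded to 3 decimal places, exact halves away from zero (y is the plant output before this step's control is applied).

0 2 7.500 0.000
1 2 -0.031 1.875
2 2 8.795 0.180
3 2 0.857 2.217
4 2 9.865 0.436
5 2 1.426 2.510
6 2 10.642 0.608
7 2 1.730 2.721
8 2 11.213 0.705
9 2 1.854 2.874
10 2 11.652 0.751
11 2 1.858 2.988
12 2 12.010 0.763
13 2 1.782 3.079

(exact arithmetic carried between steps; '≈' marks a value shown rounded to 6 d.p. or computed from one; I and e_prev carry over from the previous line; the table rounds u and y to 3 d.p., halves away from zero)
n=0: y=0, sp=2, e=sp−y=2; I=2, D=e−e_prev=2; u=3/2·2+1·2+5/4·2=7.5; next y=1/10·0+1/4·7.5=1.875
n=1: y=1.875, sp=2, e=sp−y=0.125; I=2.125, D=e−e_prev=-1.875; u=3/2·0.125+1·2.125+5/4·(-1.875)=-0.03125; next y=1/10·1.875+1/4·(-0.03125)≈0.179688
n=2: y≈0.179688, sp=2, e=sp−y≈1.820313; I≈3.945313, D=e−e_prev≈1.695313; u=3/2·1.820313+1·3.945313+5/4·1.695313≈8.794922; next y=1/10·0.179688+1/4·8.794922≈2.216699
n=3: y≈2.216699, sp=2, e=sp−y≈-0.216699; I≈3.728613, D=e−e_prev≈-2.037012; u=3/2·(-0.216699)+1·3.728613+5/4·(-2.037012)≈0.857300; next y=1/10·2.216699+1/4·0.857300≈0.435995
n=4: y≈0.435995, sp=2, e=sp−y≈1.564005; I≈5.292618, D=e−e_prev≈1.780704; u=3/2·1.564005+1·5.292618+5/4·1.780704≈9.864507; next y=1/10·0.435995+1/4·9.864507≈2.509726
n=5: y≈2.509726, sp=2, e=sp−y≈-0.509726; I≈4.782892, D=e−e_prev≈-2.073731; u=3/2·(-0.509726)+1·4.782892+5/4·(-2.073731)≈1.426139; next y=1/10·2.509726+1/4·1.426139≈0.607507
n=6: y≈0.607507, sp=2, e=sp−y≈1.392493; I≈6.175385, D=e−e_prev≈1.902219; u=3/2·1.392493+1·6.175385+5/4·1.902219≈10.641897; next y=1/10·0.607507+1/4·10.641897≈2.721225
n=7: y≈2.721225, sp=2, e=sp−y≈-0.721225; I≈5.454160, D=e−e_prev≈-2.113718; u=3/2·(-0.721225)+1·5.454160+5/4·(-2.113718)≈1.730175; next y=1/10·2.721225+1/4·1.730175≈0.704666
n=8: y≈0.704666, sp=2, e=sp−y≈1.295334; I≈6.749494, D=e−e_prev≈2.016559; u=3/2·1.295334+1·6.749494+5/4·2.016559≈11.213193; next y=1/10·0.704666+1/4·11.213193≈2.873765
n=9: y≈2.873765, sp=2, e=sp−y≈-0.873765; I≈5.875729, D=e−e_prev≈-2.169098; u=3/2·(-0.873765)+1·5.875729+5/4·(-2.169098)≈1.853709; next y=1/10·2.873765+1/4·1.853709≈0.750804
n=10: y≈0.750804, sp=2, e=sp−y≈1.249196; I≈7.124925, D=e−e_prev≈2.122961; u=3/2·1.249196+1·7.124925+5/4·2.122961≈11.652421; next y=1/10·0.750804+1/4·11.652421≈2.988186
n=11: y≈2.988186, sp=2, e=sp−y≈-0.988186; I≈6.136740, D=e−e_prev≈-2.237382; u=3/2·(-0.988186)+1·6.136740+5/4·(-2.237382)≈1.857733; next y=1/10·2.988186+1/4·1.857733≈0.763252
n=12: y≈0.763252, sp=2, e=sp−y≈1.236748; I≈7.373488, D=e−e_prev≈2.224934; u=3/2·1.236748+1·7.373488+5/4·2.224934≈12.009777; next y=1/10·0.763252+1/4·12.009777≈3.078769
n=13: y≈3.078769, sp=2, e=sp−y≈-1.078769; I≈6.294718, D=e−e_prev≈-2.315517; u=3/2·(-1.078769)+1·6.294718+5/4·(-2.315517)≈1.782167; next y=1/10·3.078769+1/4·1.782167≈0.753419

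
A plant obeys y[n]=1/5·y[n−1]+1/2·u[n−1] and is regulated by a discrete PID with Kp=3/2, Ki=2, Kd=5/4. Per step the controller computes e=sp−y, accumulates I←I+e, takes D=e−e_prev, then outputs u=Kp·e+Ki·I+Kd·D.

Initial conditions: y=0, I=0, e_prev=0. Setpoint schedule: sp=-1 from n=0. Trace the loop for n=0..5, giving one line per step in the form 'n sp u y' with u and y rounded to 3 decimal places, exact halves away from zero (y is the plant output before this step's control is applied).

(exact arithmetic carried between steps; '≈' marks a value shown rounded to 6 d.p. or computed from one; I and e_prev carry over from the previous line; the table rounds u and y to 3 d.p., halves away from zero)
n=0: y=0, sp=-1, e=sp−y=-1; I=-1, D=e−e_prev=-1; u=3/2·(-1)+2·(-1)+5/4·(-1)=-4.75; next y=1/5·0+1/2·(-4.75)=-2.375
n=1: y=-2.375, sp=-1, e=sp−y=1.375; I=0.375, D=e−e_prev=2.375; u=3/2·1.375+2·0.375+5/4·2.375=5.78125; next y=1/5·(-2.375)+1/2·5.78125=2.415625
n=2: y=2.415625, sp=-1, e=sp−y=-3.415625; I=-3.040625, D=e−e_prev=-4.790625; u=3/2·(-3.415625)+2·(-3.040625)+5/4·(-4.790625)≈-17.192969; next y=1/5·2.415625+1/2·(-17.192969)≈-8.113359
n=3: y≈-8.113359, sp=-1, e=sp−y≈7.113359; I≈4.072734, D=e−e_prev≈10.528984; u=3/2·7.113359+2·4.072734+5/4·10.528984≈31.976738; next y=1/5·(-8.113359)+1/2·31.976738≈14.365697
n=4: y≈14.365697, sp=-1, e=sp−y≈-15.365697; I≈-11.292963, D=e−e_prev≈-22.479057; u=3/2·(-15.365697)+2·(-11.292963)+5/4·(-22.479057)≈-73.733292; next y=1/5·14.365697+1/2·(-73.733292)≈-33.993507
n=5: y≈-33.993507, sp=-1, e=sp−y≈32.993507; I≈21.700544, D=e−e_prev≈48.359204; u=3/2·32.993507+2·21.700544+5/4·48.359204≈153.340353; next y=1/5·(-33.993507)+1/2·153.340353≈69.871475

0 -1 -4.750 0.000
1 -1 5.781 -2.375
2 -1 -17.193 2.416
3 -1 31.977 -8.113
4 -1 -73.733 14.366
5 -1 153.340 -33.994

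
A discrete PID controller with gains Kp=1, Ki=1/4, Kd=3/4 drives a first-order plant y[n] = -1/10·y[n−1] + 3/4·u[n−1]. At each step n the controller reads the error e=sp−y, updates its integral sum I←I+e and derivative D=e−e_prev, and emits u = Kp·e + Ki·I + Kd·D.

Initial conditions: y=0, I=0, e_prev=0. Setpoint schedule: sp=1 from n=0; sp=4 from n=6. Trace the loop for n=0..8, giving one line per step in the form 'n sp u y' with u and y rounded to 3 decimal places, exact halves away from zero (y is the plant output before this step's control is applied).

0 1 2.000 0.000
1 1 -1.500 1.500
2 1 5.050 -1.275
3 1 -6.843 3.915
4 1 15.198 -5.523
5 1 -25.198 11.951
6 4 55.259 -20.094
7 4 -92.096 43.454
8 4 179.443 -73.417

(exact arithmetic carried between steps; '≈' marks a value shown rounded to 6 d.p. or computed from one; I and e_prev carry over from the previous line; the table rounds u and y to 3 d.p., halves away from zero)
n=0: y=0, sp=1, e=sp−y=1; I=1, D=e−e_prev=1; u=1·1+1/4·1+3/4·1=2; next y=-1/10·0+3/4·2=1.5
n=1: y=1.5, sp=1, e=sp−y=-0.5; I=0.5, D=e−e_prev=-1.5; u=1·(-0.5)+1/4·0.5+3/4·(-1.5)=-1.5; next y=-1/10·1.5+3/4·(-1.5)=-1.275
n=2: y=-1.275, sp=1, e=sp−y=2.275; I=2.775, D=e−e_prev=2.775; u=1·2.275+1/4·2.775+3/4·2.775=5.05; next y=-1/10·(-1.275)+3/4·5.05=3.915
n=3: y=3.915, sp=1, e=sp−y=-2.915; I=-0.14, D=e−e_prev=-5.19; u=1·(-2.915)+1/4·(-0.14)+3/4·(-5.19)=-6.8425; next y=-1/10·3.915+3/4·(-6.8425)=-5.523375
n=4: y=-5.523375, sp=1, e=sp−y=6.523375; I=6.383375, D=e−e_prev=9.438375; u=1·6.523375+1/4·6.383375+3/4·9.438375=15.198; next y=-1/10·(-5.523375)+3/4·15.198≈11.950838
n=5: y≈11.950838, sp=1, e=sp−y≈-10.950838; I≈-4.567463, D=e−e_prev≈-17.474213; u=1·(-10.950838)+1/4·(-4.567463)+3/4·(-17.474213)≈-25.198363; next y=-1/10·11.950838+3/4·(-25.198363)≈-20.093856
n=6: y≈-20.093856, sp=4, e=sp−y≈24.093856; I≈19.526393, D=e−e_prev≈35.044693; u=1·24.093856+1/4·19.526393+3/4·35.044693≈55.258974; next y=-1/10·(-20.093856)+3/4·55.258974≈43.453616
n=7: y≈43.453616, sp=4, e=sp−y≈-39.453616; I≈-19.927223, D=e−e_prev≈-63.547472; u=1·(-39.453616)+1/4·(-19.927223)+3/4·(-63.547472)≈-92.096025; next y=-1/10·43.453616+3/4·(-92.096025)≈-73.417380
n=8: y≈-73.417380, sp=4, e=sp−y≈77.417380; I≈57.490158, D=e−e_prev≈116.870996; u=1·77.417380+1/4·57.490158+3/4·116.870996≈179.443167; next y=-1/10·(-73.417380)+3/4·179.443167≈141.924113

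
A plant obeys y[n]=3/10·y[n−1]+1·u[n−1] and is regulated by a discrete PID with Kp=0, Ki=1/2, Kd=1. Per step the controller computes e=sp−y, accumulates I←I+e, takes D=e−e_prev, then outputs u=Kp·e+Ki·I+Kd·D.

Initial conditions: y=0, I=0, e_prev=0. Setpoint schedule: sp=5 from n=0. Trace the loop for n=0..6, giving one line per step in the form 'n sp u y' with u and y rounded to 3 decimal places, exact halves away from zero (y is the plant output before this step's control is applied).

(exact arithmetic carried between steps; '≈' marks a value shown rounded to 6 d.p. or computed from one; I and e_prev carry over from the previous line; the table rounds u and y to 3 d.p., halves away from zero)
n=0: y=0, sp=5, e=sp−y=5; I=5, D=e−e_prev=5; u=0·5+1/2·5+1·5=7.5; next y=3/10·0+1·7.5=7.5
n=1: y=7.5, sp=5, e=sp−y=-2.5; I=2.5, D=e−e_prev=-7.5; u=0·(-2.5)+1/2·2.5+1·(-7.5)=-6.25; next y=3/10·7.5+1·(-6.25)=-4
n=2: y=-4, sp=5, e=sp−y=9; I=11.5, D=e−e_prev=11.5; u=0·9+1/2·11.5+1·11.5=17.25; next y=3/10·(-4)+1·17.25=16.05
n=3: y=16.05, sp=5, e=sp−y=-11.05; I=0.45, D=e−e_prev=-20.05; u=0·(-11.05)+1/2·0.45+1·(-20.05)=-19.825; next y=3/10·16.05+1·(-19.825)=-15.01
n=4: y=-15.01, sp=5, e=sp−y=20.01; I=20.46, D=e−e_prev=31.06; u=0·20.01+1/2·20.46+1·31.06=41.29; next y=3/10·(-15.01)+1·41.29=36.787
n=5: y=36.787, sp=5, e=sp−y=-31.787; I=-11.327, D=e−e_prev=-51.797; u=0·(-31.787)+1/2·(-11.327)+1·(-51.797)=-57.4605; next y=3/10·36.787+1·(-57.4605)=-46.4244
n=6: y=-46.4244, sp=5, e=sp−y=51.4244; I=40.0974, D=e−e_prev=83.2114; u=0·51.4244+1/2·40.0974+1·83.2114=103.2601; next y=3/10·(-46.4244)+1·103.2601=89.33278

0 5 7.500 0.000
1 5 -6.250 7.500
2 5 17.250 -4.000
3 5 -19.825 16.050
4 5 41.290 -15.010
5 5 -57.461 36.787
6 5 103.260 -46.424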